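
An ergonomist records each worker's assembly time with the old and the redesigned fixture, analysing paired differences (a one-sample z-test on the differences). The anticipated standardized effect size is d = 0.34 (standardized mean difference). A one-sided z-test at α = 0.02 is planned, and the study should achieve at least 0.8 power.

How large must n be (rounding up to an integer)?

n = 73

Set Φ(δ − 2.054) = 0.8; then δ − 2.054 = Φ⁻¹(0.8) = 0.842, giving δ = 2.895.
δ = d·√n ⇒ n = (δ/d)² = (2.895 / 0.34)² = 72.52.
Round up to the next whole unit.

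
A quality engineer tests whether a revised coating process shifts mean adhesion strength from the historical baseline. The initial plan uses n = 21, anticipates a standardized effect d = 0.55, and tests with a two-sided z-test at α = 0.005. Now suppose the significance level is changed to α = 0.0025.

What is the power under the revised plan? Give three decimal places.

δ = d·√n = 0.55 × √21 = 2.5204 (unchanged). New critical value: z_{0.0013} = 3.023.
Revised power = Φ(δ − 3.023) + Φ(−δ − 3.023) = Φ(-0.503) + Φ(-5.544) = 0.3075 + 0.0000 = 0.3075.

Power ≈ 0.308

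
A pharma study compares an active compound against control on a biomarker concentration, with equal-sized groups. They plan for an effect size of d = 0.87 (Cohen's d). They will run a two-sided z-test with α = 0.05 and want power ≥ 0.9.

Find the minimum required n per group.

n = 28 per group

Set Φ(δ − 1.960) = 0.9; then δ − 1.960 = Φ⁻¹(0.9) = 1.282, giving δ = 3.242.
(Ignoring the negligible lower-tail rejection probability gives the usual closed-form inversion.)
δ = d·√(n/2) ⇒ n = 2(δ/d)² = 2 × (3.242 / 0.87)² = 27.76.
Round up to the next whole unit.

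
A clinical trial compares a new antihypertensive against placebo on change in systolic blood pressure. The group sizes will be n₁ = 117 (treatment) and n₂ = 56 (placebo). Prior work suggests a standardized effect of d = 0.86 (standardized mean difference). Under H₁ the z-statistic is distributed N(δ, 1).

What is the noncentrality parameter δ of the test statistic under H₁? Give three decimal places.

The noncentrality parameter scales effect size by the design's sample-size factor: δ = d / √(1/n₁ + 1/n₂) = 0.86 / √(1/117 + 1/56) = 5.2925

δ ≈ 5.293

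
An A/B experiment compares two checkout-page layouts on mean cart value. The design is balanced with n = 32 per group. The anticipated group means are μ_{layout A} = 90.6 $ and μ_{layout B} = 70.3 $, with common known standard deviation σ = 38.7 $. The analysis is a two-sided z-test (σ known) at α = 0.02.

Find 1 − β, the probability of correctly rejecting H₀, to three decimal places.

Power ≈ 0.410

Standardized effect: d = |μ_{layout A} − μ_{layout B}| / σ = |90.6 − 70.3| / 38.7 = 0.5245
Noncentrality parameter: δ = d·√(n/2) = 0.5245 × √(32/2) = 2.0982
Two-sided α = 0.02 → critical value z_{0.01} = 2.326.
Power = Φ(δ − 2.326) + Φ(−δ − 2.326) = Φ(-0.228) + Φ(-4.425) = 0.4098 + 0.0000 = 0.4098.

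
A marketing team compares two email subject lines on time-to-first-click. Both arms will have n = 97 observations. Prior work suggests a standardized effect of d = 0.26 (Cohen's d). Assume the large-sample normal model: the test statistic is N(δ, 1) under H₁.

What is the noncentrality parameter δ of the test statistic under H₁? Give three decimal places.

The noncentrality parameter scales effect size by the design's sample-size factor: δ = d·√(n/2) = 0.26 × √(97/2) = 1.8107

δ ≈ 1.811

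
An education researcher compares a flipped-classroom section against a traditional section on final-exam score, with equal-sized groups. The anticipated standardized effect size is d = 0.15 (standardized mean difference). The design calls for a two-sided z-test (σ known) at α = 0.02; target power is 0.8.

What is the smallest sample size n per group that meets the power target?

Set Φ(δ − 2.326) = 0.8; then δ − 2.326 = Φ⁻¹(0.8) = 0.842, giving δ = 3.168.
(Ignoring the negligible lower-tail rejection probability gives the usual closed-form inversion.)
δ = d·√(n/2) ⇒ n = 2(δ/d)² = 2 × (3.168 / 0.15)² = 892.09.
Round up to the next whole unit.

n = 893 per group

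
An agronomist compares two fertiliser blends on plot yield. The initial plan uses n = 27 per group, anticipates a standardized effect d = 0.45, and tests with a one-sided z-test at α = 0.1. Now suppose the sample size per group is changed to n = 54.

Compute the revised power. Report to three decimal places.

Power ≈ 0.855

With n = 54 per group: δ = d·√(n/2) = 0.45 × √(54/2) = 2.3383. Critical value z_{0.1} = 1.282.
Revised power = Φ(δ − 1.282) = Φ(1.057) = 0.8547.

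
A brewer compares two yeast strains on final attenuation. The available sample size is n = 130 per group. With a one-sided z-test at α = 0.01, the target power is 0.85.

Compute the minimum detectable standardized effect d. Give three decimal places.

Need Φ(δ − 2.326) = 0.85, so δ = 2.326 + 1.036 = 3.363.
δ = d·√(n/2) ⇒ d = δ/√(n/2) = 3.363/√(130/2) = 0.4171.

d ≈ 0.417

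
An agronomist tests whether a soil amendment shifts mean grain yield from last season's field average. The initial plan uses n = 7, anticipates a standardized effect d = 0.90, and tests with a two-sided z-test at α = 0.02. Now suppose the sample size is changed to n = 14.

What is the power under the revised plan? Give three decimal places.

With n = 14: δ = d·√n = 0.90 × √14 = 3.3675. Critical value z_{0.01} = 2.326.
Revised power = Φ(δ − 2.326) + Φ(−δ − 2.326) = Φ(1.041) + Φ(-5.694) = 0.8511 + 0.0000 = 0.8511.

Power ≈ 0.851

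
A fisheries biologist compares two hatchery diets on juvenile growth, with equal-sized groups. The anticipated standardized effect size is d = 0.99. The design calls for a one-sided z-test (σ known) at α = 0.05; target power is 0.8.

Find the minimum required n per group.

For power 0.8 need Φ(δ − z_{0.05}) = 0.8, so δ = z_{0.05} + z_{0.20} = 1.645 + 0.842 = 2.486.
δ = d·√(n/2) ⇒ n = 2(δ/d)² = 2 × (2.486 / 0.99)² = 12.62.
Round up to the next whole unit.

n = 13 per group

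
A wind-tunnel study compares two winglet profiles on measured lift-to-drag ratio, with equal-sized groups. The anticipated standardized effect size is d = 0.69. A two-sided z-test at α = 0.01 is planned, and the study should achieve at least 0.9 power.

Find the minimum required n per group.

Set Φ(δ − 2.576) = 0.9; then δ − 2.576 = Φ⁻¹(0.9) = 1.282, giving δ = 3.857.
(For δ > 0 the lower-tail rejection region contributes negligibly to power, so the one-term inversion is standard.)
δ = d·√(n/2) ⇒ n = 2(δ/d)² = 2 × (3.857 / 0.69)² = 62.51.
Rounding up, n = 63 per group.

n = 63 per group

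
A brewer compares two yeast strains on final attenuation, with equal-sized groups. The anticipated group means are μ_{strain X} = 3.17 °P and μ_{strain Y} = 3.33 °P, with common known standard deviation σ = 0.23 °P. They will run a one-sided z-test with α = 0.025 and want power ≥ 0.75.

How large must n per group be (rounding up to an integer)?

n = 29 per group

Standardized effect: d = |μ_{strain X} − μ_{strain Y}| / σ = |3.17 − 3.33| / 0.23 = 0.6957
Set Φ(δ − 1.960) = 0.75; then δ − 1.960 = Φ⁻¹(0.75) = 0.674, giving δ = 2.634.
δ = d·√(n/2) ⇒ n = 2(δ/d)² = 2 × (2.634 / 0.6957)² = 28.68.
Round up to the next whole unit.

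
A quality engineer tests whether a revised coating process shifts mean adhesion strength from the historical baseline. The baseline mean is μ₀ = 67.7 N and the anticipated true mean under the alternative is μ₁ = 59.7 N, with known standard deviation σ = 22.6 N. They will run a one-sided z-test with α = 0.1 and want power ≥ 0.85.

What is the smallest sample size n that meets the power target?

Standardized effect: d = |μ₁ − μ₀| / σ = |59.7 − 67.7| / 22.6 = 0.3540
For power 0.85 need Φ(δ − z_{0.1}) = 0.85, so δ = z_{0.1} + z_{0.15} = 1.282 + 1.036 = 2.318.
δ = d·√n ⇒ n = (δ/d)² = (2.318 / 0.3540)² = 42.88.
Rounding up, n = 43.

n = 43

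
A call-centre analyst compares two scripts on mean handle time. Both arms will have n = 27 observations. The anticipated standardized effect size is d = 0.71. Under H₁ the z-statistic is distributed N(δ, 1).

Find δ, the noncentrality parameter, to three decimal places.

δ ≈ 2.609

δ = d·√(n/2) = 0.71 × √(27/2) = 2.6087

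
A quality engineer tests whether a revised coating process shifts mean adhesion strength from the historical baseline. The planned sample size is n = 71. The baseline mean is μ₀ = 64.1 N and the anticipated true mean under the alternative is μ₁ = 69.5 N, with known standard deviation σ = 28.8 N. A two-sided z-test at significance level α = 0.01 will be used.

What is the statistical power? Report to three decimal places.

Standardized effect: d = |μ₁ − μ₀| / σ = |69.5 − 64.1| / 28.8 = 0.1875
Noncentrality parameter: δ = d·√n = 0.1875 × √71 = 1.5799
Two-sided α = 0.01 → critical value z_{0.005} = 2.576.
Power = Φ(δ − 2.576) + Φ(−δ − 2.576) = Φ(-0.996) + Φ(-4.156) = 0.1596 + 0.0000 = 0.1597.

Power ≈ 0.160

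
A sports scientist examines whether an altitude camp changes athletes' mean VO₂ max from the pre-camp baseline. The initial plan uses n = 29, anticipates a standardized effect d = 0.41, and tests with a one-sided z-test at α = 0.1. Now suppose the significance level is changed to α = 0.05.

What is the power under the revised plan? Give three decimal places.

δ = d·√n = 0.41 × √29 = 2.2079 (unchanged). New critical value: z_{0.05} = 1.645.
Revised power = P(Z > 1.645 − δ) = Φ(0.563) = 0.7133.

Power ≈ 0.713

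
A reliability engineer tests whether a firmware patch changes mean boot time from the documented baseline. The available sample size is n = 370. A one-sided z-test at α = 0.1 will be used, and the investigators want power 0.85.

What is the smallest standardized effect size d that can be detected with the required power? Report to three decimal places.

Need Φ(δ − 1.282) = 0.85, so δ = 1.282 + 1.036 = 2.318.
δ = d·√n ⇒ d = δ/√n = 2.318/√370 = 0.1205.

d ≈ 0.121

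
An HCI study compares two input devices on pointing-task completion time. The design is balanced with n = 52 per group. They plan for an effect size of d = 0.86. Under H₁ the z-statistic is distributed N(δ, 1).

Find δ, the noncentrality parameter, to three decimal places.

δ ≈ 4.385

The noncentrality parameter scales effect size by the design's sample-size factor: δ = d·√(n/2) = 0.86 × √(52/2) = 4.3852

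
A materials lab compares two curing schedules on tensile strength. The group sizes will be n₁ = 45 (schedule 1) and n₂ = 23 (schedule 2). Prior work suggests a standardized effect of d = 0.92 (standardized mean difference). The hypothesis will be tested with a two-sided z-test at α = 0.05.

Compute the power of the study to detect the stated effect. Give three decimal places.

Power ≈ 0.948

Noncentrality parameter: δ = d / √(1/n₁ + 1/n₂) = 0.92 / √(1/45 + 1/23) = 3.5892
Critical value for a two-sided test at α = 0.05: z_{α/2} = 1.960.
Power = Φ(δ − 1.960) + Φ(−δ − 1.960) = Φ(1.629) + Φ(-5.549) = 0.9484 + 0.0000 = 0.9484.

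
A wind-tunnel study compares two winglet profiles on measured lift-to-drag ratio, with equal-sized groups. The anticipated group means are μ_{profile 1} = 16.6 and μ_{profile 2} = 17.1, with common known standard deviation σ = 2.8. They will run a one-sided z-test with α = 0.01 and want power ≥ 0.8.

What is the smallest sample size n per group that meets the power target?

n = 630 per group

Standardized effect: d = |μ_{profile 1} − μ_{profile 2}| / σ = |16.6 − 17.1| / 2.8 = 0.1786
For power 0.8 need Φ(δ − z_{0.01}) = 0.8, so δ = z_{0.01} + z_{0.20} = 2.326 + 0.842 = 3.168.
δ = d·√(n/2) ⇒ n = 2(δ/d)² = 2 × (3.168 / 0.1786)² = 629.46.
Round up to the next whole unit.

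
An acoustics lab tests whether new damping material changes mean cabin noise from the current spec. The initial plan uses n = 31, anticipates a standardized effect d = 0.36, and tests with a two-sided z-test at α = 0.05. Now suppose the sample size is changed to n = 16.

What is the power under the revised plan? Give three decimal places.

With n = 16: δ = d·√n = 0.36 × √16 = 1.4400. Critical value z_{0.025} = 1.960.
Revised power = Φ(δ − 1.960) + Φ(−δ − 1.960) = Φ(-0.520) + Φ(-3.400) = 0.3015 + 0.0003 = 0.3019.

Power ≈ 0.302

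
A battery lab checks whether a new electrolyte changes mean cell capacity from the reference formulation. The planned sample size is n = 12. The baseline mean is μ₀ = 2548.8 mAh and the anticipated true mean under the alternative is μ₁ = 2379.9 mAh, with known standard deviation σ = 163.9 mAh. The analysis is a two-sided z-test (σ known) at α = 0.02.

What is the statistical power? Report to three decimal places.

Power ≈ 0.893

Standardized effect: d = |μ₁ − μ₀| / σ = |2379.9 − 2548.8| / 163.9 = 1.0305
Noncentrality parameter: δ = d·√n = 1.0305 × √12 = 3.5698
Critical value for a two-sided test at α = 0.02: z_{α/2} = 2.326.
Power = Φ(δ − 2.326) + Φ(−δ − 2.326) = Φ(1.243) + Φ(-5.896) = 0.8931 + 0.0000 = 0.8931.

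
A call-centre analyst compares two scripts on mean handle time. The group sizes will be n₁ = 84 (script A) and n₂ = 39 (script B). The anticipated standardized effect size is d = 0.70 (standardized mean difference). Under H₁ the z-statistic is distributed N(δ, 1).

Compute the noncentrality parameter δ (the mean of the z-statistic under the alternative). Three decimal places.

δ = d / √(1/n₁ + 1/n₂) = 0.70 / √(1/84 + 1/39) = 3.6126

δ ≈ 3.613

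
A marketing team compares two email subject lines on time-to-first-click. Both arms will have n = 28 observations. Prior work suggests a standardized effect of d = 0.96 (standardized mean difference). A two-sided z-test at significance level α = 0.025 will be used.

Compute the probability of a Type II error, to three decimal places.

β ≈ 0.088

Noncentrality parameter: δ = d·√(n/2) = 0.96 × √(28/2) = 3.5920
Two-sided α = 0.025 → critical value z_{0.0125} = 2.241.
Power = Φ(δ − 2.241) + Φ(−δ − 2.241) = Φ(1.351) + Φ(-5.833) = 0.9116 + 0.0000 = 0.9116.
Type II error: β = 1 − power = 1 − 0.9116 = 0.0884.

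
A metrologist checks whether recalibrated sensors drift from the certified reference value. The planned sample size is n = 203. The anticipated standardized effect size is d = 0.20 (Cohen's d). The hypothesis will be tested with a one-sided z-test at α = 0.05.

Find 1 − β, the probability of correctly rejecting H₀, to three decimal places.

Noncentrality parameter: δ = d·√n = 0.20 × √203 = 2.8496
One-sided α = 0.05 → critical value z_{0.05} = 1.645.
Power = Φ(δ − 1.645) = Φ(1.205) = 0.8858.

Power ≈ 0.886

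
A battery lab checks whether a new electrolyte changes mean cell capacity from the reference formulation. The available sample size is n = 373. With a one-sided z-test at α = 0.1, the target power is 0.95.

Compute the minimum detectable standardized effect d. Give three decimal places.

d ≈ 0.152

Required noncentrality: δ = z_{0.1} + z_{0.05} = 1.282 + 1.645 = 2.926.
δ = d·√n ⇒ d = δ/√n = 2.926/√373 = 0.1515.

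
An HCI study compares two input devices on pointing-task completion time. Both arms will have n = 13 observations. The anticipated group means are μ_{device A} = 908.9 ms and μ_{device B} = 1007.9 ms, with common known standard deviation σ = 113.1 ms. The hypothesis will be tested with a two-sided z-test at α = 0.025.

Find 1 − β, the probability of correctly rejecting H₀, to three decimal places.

Power ≈ 0.496

Standardized effect: d = |μ_{device A} − μ_{device B}| / σ = |908.9 − 1007.9| / 113.1 = 0.8753
Noncentrality parameter: δ = d·√(n/2) = 0.8753 × √(13/2) = 2.2317
Two-sided α = 0.025 → critical value z_{0.0125} = 2.241.
Power = Φ(δ − 2.241) + Φ(−δ − 2.241) = Φ(-0.010) + Φ(-4.473) = 0.4961 + 0.0000 = 0.4961.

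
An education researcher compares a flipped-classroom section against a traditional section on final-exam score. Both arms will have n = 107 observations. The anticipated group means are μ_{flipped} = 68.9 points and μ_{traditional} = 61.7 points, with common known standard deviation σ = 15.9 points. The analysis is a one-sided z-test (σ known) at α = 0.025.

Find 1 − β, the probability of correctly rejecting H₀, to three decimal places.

Standardized effect: d = |μ_{flipped} − μ_{traditional}| / σ = |68.9 − 61.7| / 15.9 = 0.4528
Noncentrality parameter: δ = d·√(n/2) = 0.4528 × √(107/2) = 3.3122
Critical value for a one-sided test at α = 0.025: z_α = 1.960.
Power = P(Z > 1.960 − δ) = Φ(1.352) = 0.9118.

Power ≈ 0.912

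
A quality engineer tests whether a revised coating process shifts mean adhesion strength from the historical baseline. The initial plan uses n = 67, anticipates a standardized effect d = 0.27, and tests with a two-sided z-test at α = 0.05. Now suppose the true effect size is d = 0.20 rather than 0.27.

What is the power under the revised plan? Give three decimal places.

With d = 0.20: δ = d·√n = 0.20 × √67 = 1.6371. Critical value z_{0.025} = 1.960.
Revised power = Φ(δ − 1.960) + Φ(−δ − 1.960) = Φ(-0.323) + Φ(-3.597) = 0.3734 + 0.0002 = 0.3735.

Power ≈ 0.374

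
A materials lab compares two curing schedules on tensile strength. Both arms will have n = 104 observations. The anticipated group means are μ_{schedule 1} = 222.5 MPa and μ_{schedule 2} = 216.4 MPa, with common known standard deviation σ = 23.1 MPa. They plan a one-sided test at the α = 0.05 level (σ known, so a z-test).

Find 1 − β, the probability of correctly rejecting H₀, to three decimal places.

Power ≈ 0.602

Standardized effect: d = |μ_{schedule 1} − μ_{schedule 2}| / σ = |222.5 − 216.4| / 23.1 = 0.2641
Noncentrality parameter: δ = d·√(n/2) = 0.2641 × √(104/2) = 1.9042
Critical value for a one-sided test at α = 0.05: z_α = 1.645.
Power = Φ(δ − 1.645) = Φ(0.259) = 0.6023.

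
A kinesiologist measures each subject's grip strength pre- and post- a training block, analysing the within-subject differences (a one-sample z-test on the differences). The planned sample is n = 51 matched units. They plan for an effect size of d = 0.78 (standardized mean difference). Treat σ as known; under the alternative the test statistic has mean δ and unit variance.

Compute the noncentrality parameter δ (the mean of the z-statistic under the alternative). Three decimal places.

δ ≈ 5.570

δ = d·√n = 0.78 × √51 = 5.5703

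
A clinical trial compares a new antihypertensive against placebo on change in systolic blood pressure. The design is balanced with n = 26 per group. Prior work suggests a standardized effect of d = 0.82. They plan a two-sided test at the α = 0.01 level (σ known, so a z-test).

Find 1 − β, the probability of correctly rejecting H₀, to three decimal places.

Noncentrality parameter: δ = d·√(n/2) = 0.82 × √(26/2) = 2.9566
Two-sided α = 0.01 → critical value z_{0.005} = 2.576.
Power = Φ(δ − 2.576) + Φ(−δ − 2.576) = Φ(0.381) + Φ(-5.532) = 0.6483 + 0.0000 = 0.6483.

Power ≈ 0.648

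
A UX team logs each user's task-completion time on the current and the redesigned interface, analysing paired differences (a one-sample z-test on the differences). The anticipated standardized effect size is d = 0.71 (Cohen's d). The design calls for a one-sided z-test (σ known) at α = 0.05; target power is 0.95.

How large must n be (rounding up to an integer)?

For power 0.95 need Φ(δ − z_{0.05}) = 0.95, so δ = z_{0.05} + z_{0.05} = 1.645 + 1.645 = 3.290.
δ = d·√n ⇒ n = (δ/d)² = (3.290 / 0.71)² = 21.47.
Rounding up, n = 22.

n = 22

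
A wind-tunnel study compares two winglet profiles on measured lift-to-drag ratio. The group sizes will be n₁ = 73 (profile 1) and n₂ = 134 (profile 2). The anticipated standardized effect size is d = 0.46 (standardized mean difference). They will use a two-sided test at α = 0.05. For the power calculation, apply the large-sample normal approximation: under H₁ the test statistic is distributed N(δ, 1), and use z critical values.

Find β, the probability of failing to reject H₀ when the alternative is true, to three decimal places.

β ≈ 0.115

Noncentrality parameter: δ = d / √(1/n₁ + 1/n₂) = 0.46 / √(1/73 + 1/134) = 3.1622
Two-sided α = 0.05 → critical value z_{0.025} = 1.960.
Power = Φ(δ − 1.960) + Φ(−δ − 1.960) = Φ(1.202) + Φ(-5.122) = 0.8854 + 0.0000 = 0.8854.
Type II error: β = 1 − power = 1 − 0.8854 = 0.1146.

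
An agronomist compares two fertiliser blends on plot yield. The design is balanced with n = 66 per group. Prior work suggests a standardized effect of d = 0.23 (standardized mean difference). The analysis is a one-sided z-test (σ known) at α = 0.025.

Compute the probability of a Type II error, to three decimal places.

β ≈ 0.738

Noncentrality parameter: δ = d·√(n/2) = 0.23 × √(66/2) = 1.3212
Critical value for a one-sided test at α = 0.025: z_α = 1.960.
Power = Φ(δ − 1.960) = Φ(-0.639) = 0.2615.
Type II error: β = 1 − power = 1 − 0.2615 = 0.7385.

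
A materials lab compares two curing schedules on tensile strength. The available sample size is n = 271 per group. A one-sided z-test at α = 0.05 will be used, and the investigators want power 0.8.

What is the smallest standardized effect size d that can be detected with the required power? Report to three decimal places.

d ≈ 0.214

Required noncentrality: δ = z_{0.05} + z_{0.20} = 1.645 + 0.842 = 2.486.
δ = d·√(n/2) ⇒ d = δ/√(n/2) = 2.486/√(271/2) = 0.2136.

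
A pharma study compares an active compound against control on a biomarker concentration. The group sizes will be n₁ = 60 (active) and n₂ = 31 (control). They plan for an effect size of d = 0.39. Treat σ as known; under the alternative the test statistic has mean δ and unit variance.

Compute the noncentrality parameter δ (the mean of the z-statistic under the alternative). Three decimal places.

The noncentrality parameter scales effect size by the design's sample-size factor: δ = d / √(1/n₁ + 1/n₂) = 0.39 / √(1/60 + 1/31) = 1.7632

δ ≈ 1.763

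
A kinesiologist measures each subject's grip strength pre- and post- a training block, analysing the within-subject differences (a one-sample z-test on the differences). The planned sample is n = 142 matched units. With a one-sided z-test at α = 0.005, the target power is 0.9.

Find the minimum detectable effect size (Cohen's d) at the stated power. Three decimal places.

Required noncentrality: δ = z_{0.005} + z_{0.10} = 2.576 + 1.282 = 3.857.
δ = d·√n ⇒ d = δ/√n = 3.857/√142 = 0.3237.

d ≈ 0.324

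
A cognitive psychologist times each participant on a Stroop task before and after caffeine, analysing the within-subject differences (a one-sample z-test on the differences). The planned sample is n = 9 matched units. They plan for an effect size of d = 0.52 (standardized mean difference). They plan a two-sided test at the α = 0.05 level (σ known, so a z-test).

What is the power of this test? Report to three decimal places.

Power ≈ 0.345

Noncentrality parameter: δ = d·√n = 0.52 × √9 = 1.5600
Two-sided α = 0.05 → critical value z_{0.025} = 1.960.
Power = Φ(δ − 1.960) + Φ(−δ − 1.960) = Φ(-0.400) + Φ(-3.520) = 0.3446 + 0.0002 = 0.3448.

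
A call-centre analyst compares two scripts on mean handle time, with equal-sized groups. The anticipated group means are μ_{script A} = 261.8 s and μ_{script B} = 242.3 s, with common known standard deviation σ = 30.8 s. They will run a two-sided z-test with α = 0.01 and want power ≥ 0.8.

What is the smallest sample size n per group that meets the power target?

n = 59 per group

Standardized effect: d = |μ_{script A} − μ_{script B}| / σ = |261.8 − 242.3| / 30.8 = 0.6331
For power 0.8 need Φ(δ − z_{0.005}) = 0.8, so δ = z_{0.005} + z_{0.20} = 2.576 + 0.842 = 3.417.
(For δ > 0 the lower-tail rejection region contributes negligibly to power, so the one-term inversion is standard.)
δ = d·√(n/2) ⇒ n = 2(δ/d)² = 2 × (3.417 / 0.6331)² = 58.27.
Round up to the next whole unit.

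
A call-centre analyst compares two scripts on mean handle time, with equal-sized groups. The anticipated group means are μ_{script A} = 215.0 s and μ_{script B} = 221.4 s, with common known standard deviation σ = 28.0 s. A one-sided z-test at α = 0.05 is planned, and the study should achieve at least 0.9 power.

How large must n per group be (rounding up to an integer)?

Standardized effect: d = |μ_{script A} − μ_{script B}| / σ = |215.0 − 221.4| / 28.0 = 0.2286
For power 0.9 need Φ(δ − z_{0.05}) = 0.9, so δ = z_{0.05} + z_{0.10} = 1.645 + 1.282 = 2.926.
δ = d·√(n/2) ⇒ n = 2(δ/d)² = 2 × (2.926 / 0.2286)² = 327.83.
Rounding up, n = 328 per group.

n = 328 per group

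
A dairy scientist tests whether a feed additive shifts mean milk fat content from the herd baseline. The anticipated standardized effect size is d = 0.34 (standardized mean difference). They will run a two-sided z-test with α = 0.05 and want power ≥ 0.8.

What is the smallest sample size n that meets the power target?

Set Φ(δ − 1.960) = 0.8; then δ − 1.960 = Φ⁻¹(0.8) = 0.842, giving δ = 2.802.
(Ignoring the negligible lower-tail rejection probability gives the usual closed-form inversion.)
δ = d·√n ⇒ n = (δ/d)² = (2.802 / 0.34)² = 67.90.
Round up to the next whole unit.

n = 68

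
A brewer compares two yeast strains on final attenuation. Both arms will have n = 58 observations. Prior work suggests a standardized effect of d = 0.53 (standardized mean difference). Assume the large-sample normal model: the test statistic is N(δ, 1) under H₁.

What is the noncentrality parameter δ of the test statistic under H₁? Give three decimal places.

δ ≈ 2.854

The noncentrality parameter scales effect size by the design's sample-size factor: δ = d·√(n/2) = 0.53 × √(58/2) = 2.8541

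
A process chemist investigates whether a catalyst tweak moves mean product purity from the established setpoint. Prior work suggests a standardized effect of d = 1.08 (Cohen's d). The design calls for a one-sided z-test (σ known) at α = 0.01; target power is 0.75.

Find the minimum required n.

n = 8

Set Φ(δ − 2.326) = 0.75; then δ − 2.326 = Φ⁻¹(0.75) = 0.674, giving δ = 3.001.
δ = d·√n ⇒ n = (δ/d)² = (3.001 / 1.08)² = 7.72.
Round up to the next whole unit.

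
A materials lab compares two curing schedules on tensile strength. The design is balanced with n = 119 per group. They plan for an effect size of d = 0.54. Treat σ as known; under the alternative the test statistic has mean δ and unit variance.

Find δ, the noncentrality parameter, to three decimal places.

δ ≈ 4.165

δ = d·√(n/2) = 0.54 × √(119/2) = 4.1654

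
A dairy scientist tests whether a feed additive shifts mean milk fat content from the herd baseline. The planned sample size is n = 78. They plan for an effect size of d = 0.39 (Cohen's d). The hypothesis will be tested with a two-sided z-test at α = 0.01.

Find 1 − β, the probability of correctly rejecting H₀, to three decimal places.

Noncentrality parameter: δ = d·√n = 0.39 × √78 = 3.4444
Critical value for a two-sided test at α = 0.01: z_{α/2} = 2.576.
Power = Φ(δ − 2.576) + Φ(−δ − 2.576) = Φ(0.869) + Φ(-6.020) = 0.8075 + 0.0000 = 0.8075.

Power ≈ 0.807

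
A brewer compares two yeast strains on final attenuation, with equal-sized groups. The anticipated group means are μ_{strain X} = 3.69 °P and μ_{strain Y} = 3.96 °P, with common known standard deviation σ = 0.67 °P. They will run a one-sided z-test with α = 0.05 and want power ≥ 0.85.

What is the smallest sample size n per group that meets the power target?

Standardized effect: d = |μ_{strain X} − μ_{strain Y}| / σ = |3.69 − 3.96| / 0.67 = 0.4030
For power 0.85 need Φ(δ − z_{0.05}) = 0.85, so δ = z_{0.05} + z_{0.15} = 1.645 + 1.036 = 2.681.
δ = d·√(n/2) ⇒ n = 2(δ/d)² = 2 × (2.681 / 0.4030)² = 88.54.
Round up to the next whole unit.

n = 89 per group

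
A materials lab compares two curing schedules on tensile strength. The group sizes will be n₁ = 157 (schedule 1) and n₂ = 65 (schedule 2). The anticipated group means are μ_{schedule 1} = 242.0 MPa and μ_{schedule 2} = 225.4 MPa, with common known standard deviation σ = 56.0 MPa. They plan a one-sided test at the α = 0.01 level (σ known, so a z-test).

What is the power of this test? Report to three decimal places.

Standardized effect: d = |μ_{schedule 1} − μ_{schedule 2}| / σ = |242.0 − 225.4| / 56.0 = 0.2964
Noncentrality parameter: δ = d / √(1/n₁ + 1/n₂) = 0.2964 / √(1/157 + 1/65) = 2.0098
Critical value for a one-sided test at α = 0.01: z_α = 2.326.
Power = Φ(δ − 2.326) = Φ(-0.317) = 0.3758.

Power ≈ 0.376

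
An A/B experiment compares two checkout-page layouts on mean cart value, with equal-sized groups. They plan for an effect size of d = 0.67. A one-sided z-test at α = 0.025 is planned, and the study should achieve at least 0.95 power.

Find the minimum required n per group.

n = 58 per group

Set Φ(δ − 1.960) = 0.95; then δ − 1.960 = Φ⁻¹(0.95) = 1.645, giving δ = 3.605.
δ = d·√(n/2) ⇒ n = 2(δ/d)² = 2 × (3.605 / 0.67)² = 57.90.
Rounding up, n = 58 per group.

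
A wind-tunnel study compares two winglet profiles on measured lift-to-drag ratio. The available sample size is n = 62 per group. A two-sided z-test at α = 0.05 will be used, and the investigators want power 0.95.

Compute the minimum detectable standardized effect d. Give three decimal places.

d ≈ 0.647

Need Φ(δ − 1.960) = 0.95, so δ = 1.960 + 1.645 = 3.605.
(Lower-tail contribution to power is negligible for δ > 0.)
δ = d·√(n/2) ⇒ d = δ/√(n/2) = 3.605/√(62/2) = 0.6474.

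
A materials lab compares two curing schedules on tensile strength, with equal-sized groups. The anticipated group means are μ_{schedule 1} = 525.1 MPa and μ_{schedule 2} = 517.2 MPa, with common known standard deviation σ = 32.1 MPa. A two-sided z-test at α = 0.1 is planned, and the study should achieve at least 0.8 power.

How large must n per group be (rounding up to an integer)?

Standardized effect: d = |μ_{schedule 1} − μ_{schedule 2}| / σ = |525.1 − 517.2| / 32.1 = 0.2461
For power 0.8 need Φ(δ − z_{0.05}) = 0.8, so δ = z_{0.05} + z_{0.20} = 1.645 + 0.842 = 2.486.
(Ignoring the negligible lower-tail rejection probability gives the usual closed-form inversion.)
δ = d·√(n/2) ⇒ n = 2(δ/d)² = 2 × (2.486 / 0.2461)² = 204.15.
Rounding up, n = 205 per group.

n = 205 per group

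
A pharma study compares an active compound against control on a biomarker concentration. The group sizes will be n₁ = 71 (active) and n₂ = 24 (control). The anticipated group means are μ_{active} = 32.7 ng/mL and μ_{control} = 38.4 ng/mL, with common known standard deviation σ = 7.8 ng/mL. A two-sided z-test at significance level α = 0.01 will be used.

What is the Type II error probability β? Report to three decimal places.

β ≈ 0.302

Standardized effect: d = |μ_{active} − μ_{control}| / σ = |32.7 − 38.4| / 7.8 = 0.7308
Noncentrality parameter: δ = d / √(1/n₁ + 1/n₂) = 0.7308 / √(1/71 + 1/24) = 3.0949
Two-sided α = 0.01 → critical value z_{0.005} = 2.576.
Power = Φ(δ − 2.576) + Φ(−δ − 2.576) = Φ(0.519) + Φ(-5.671) = 0.6982 + 0.0000 = 0.6982.
Type II error: β = 1 − power = 1 − 0.6982 = 0.3018.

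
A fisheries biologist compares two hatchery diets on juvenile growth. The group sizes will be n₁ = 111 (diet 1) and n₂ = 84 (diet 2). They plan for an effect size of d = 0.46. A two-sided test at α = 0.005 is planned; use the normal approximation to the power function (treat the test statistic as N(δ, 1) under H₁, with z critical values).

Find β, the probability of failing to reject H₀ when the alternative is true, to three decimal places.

β ≈ 0.354

Noncentrality parameter: δ = d / √(1/n₁ + 1/n₂) = 0.46 / √(1/111 + 1/84) = 3.1808
Critical value for a two-sided test at α = 0.005: z_{α/2} = 2.807.
Power = Φ(δ − 2.807) + Φ(−δ − 2.807) = Φ(0.374) + Φ(-5.988) = 0.6457 + 0.0000 = 0.6457.
Type II error: β = 1 − power = 1 − 0.6457 = 0.3543.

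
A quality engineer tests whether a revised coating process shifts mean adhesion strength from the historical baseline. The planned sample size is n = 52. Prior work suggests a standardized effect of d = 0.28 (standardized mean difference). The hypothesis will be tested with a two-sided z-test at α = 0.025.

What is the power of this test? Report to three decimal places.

Noncentrality parameter: δ = d·√n = 0.28 × √52 = 2.0191
Critical value for a two-sided test at α = 0.025: z_{α/2} = 2.241.
Power = Φ(δ − 2.241) + Φ(−δ − 2.241) = Φ(-0.222) + Φ(-4.261) = 0.4120 + 0.0000 = 0.4121.

Power ≈ 0.412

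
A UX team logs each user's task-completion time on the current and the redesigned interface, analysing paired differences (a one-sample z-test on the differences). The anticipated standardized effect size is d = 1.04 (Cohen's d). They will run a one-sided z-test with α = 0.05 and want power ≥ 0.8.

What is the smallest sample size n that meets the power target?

n = 6

Set Φ(δ − 1.645) = 0.8; then δ − 1.645 = Φ⁻¹(0.8) = 0.842, giving δ = 2.486.
δ = d·√n ⇒ n = (δ/d)² = (2.486 / 1.04)² = 5.72.
Rounding up, n = 6.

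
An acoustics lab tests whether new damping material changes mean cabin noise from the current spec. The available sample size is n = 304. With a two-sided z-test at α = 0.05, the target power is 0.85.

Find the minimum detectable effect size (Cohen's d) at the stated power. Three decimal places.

Required noncentrality: δ = z_{0.025} + z_{0.15} = 1.960 + 1.036 = 2.996.
(Lower-tail contribution to power is negligible for δ > 0.)
δ = d·√n ⇒ d = δ/√n = 2.996/√304 = 0.1719.

d ≈ 0.172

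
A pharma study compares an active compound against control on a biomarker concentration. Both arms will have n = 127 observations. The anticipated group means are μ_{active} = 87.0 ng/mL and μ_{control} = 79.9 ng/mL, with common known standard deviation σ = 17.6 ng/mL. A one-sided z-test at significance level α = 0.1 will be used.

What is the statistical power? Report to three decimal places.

Standardized effect: d = |μ_{active} − μ_{control}| / σ = |87.0 − 79.9| / 17.6 = 0.4034
Noncentrality parameter: δ = d·√(n/2) = 0.4034 × √(127/2) = 3.2146
Critical value for a one-sided test at α = 0.1: z_α = 1.282.
Power = Φ(δ − 1.282) = Φ(1.933) = 0.9734.

Power ≈ 0.973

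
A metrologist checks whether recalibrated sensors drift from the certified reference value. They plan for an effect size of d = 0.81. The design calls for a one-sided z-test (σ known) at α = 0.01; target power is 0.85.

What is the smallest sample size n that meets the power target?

n = 18

For power 0.85 need Φ(δ − z_{0.01}) = 0.85, so δ = z_{0.01} + z_{0.15} = 2.326 + 1.036 = 3.363.
δ = d·√n ⇒ n = (δ/d)² = (3.363 / 0.81)² = 17.24.
Round up to the next whole unit.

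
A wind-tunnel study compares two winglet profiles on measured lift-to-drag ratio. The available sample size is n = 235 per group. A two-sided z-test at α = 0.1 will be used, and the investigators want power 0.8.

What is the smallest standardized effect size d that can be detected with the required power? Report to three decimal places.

Need Φ(δ − 1.645) = 0.8, so δ = 1.645 + 0.842 = 2.486.
(Lower-tail contribution to power is negligible for δ > 0.)
δ = d·√(n/2) ⇒ d = δ/√(n/2) = 2.486/√(235/2) = 0.2294.

d ≈ 0.229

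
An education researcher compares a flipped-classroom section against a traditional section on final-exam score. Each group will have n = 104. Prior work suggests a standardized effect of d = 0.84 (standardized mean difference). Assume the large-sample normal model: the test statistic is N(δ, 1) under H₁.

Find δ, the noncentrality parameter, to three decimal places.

δ ≈ 6.057

The noncentrality parameter scales effect size by the design's sample-size factor: δ = d·√(n/2) = 0.84 × √(104/2) = 6.0573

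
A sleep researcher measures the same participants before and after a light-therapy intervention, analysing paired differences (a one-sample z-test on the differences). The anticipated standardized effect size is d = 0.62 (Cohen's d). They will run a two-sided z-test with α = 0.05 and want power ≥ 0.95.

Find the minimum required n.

n = 34

Set Φ(δ − 1.960) = 0.95; then δ − 1.960 = Φ⁻¹(0.95) = 1.645, giving δ = 3.605.
(The Φ(−δ − z_{α/2}) term is vanishingly small for δ > 0 and is dropped in the standard sample-size formula.)
δ = d·√n ⇒ n = (δ/d)² = (3.605 / 0.62)² = 33.81.
Rounding up, n = 34.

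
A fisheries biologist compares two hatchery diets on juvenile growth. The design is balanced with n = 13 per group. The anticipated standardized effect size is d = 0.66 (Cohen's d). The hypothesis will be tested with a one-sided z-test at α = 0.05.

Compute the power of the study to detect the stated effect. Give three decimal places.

Noncentrality parameter: δ = d·√(n/2) = 0.66 × √(13/2) = 1.6827
One-sided α = 0.05 → critical value z_{0.05} = 1.645.
Power = Φ(δ − 1.645) = Φ(0.038) = 0.5151.

Power ≈ 0.515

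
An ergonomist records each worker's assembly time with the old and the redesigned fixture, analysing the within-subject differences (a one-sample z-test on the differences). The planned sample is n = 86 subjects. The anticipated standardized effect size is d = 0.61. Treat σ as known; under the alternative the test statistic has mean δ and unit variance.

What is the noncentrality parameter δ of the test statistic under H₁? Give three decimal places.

δ ≈ 5.657

The noncentrality parameter scales effect size by the design's sample-size factor: δ = d·√n = 0.61 × √86 = 5.6569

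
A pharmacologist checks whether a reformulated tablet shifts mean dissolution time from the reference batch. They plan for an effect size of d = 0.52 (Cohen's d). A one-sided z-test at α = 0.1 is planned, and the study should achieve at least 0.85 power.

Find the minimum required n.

For power 0.85 need Φ(δ − z_{0.1}) = 0.85, so δ = z_{0.1} + z_{0.15} = 1.282 + 1.036 = 2.318.
δ = d·√n ⇒ n = (δ/d)² = (2.318 / 0.52)² = 19.87.
Rounding up, n = 20.

n = 20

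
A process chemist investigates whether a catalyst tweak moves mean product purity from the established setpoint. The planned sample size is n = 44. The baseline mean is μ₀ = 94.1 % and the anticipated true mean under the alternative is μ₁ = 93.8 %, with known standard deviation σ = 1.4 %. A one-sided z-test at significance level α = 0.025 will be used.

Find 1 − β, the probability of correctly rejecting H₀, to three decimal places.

Standardized effect: d = |μ₁ − μ₀| / σ = |93.8 − 94.1| / 1.4 = 0.2143
Noncentrality parameter: δ = d·√n = 0.2143 × √44 = 1.4214
Critical value for a one-sided test at α = 0.025: z_α = 1.960.
Power = P(Z > 1.960 − δ) = Φ(-0.539) = 0.2951.

Power ≈ 0.295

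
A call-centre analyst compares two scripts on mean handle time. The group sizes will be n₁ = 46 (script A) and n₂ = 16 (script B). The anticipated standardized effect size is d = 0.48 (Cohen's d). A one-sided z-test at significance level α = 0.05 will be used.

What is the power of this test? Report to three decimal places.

Power ≈ 0.504

Noncentrality parameter: δ = d / √(1/n₁ + 1/n₂) = 0.48 / √(1/46 + 1/16) = 1.6538
Critical value for a one-sided test at α = 0.05: z_α = 1.645.
Power = P(Z > 1.645 − δ) = Φ(0.009) = 0.5036.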